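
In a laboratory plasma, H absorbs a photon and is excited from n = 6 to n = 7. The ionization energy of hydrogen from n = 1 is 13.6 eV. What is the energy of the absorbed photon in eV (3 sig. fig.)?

0.100 eV

E_7 = −13.60/49 = −0.2776 eV and E_6 = −13.60/36 = −0.3778 eV.
The photon energy is |E_7 − E_6| = 0.100 eV.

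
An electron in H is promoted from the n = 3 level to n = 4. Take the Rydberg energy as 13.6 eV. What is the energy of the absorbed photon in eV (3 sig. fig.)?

0.661 eV

E_4 = −13.60/16 = −0.8500 eV and E_3 = −13.60/9 = −1.511 eV.
The photon energy is |E_4 − E_3| = 0.661 eV.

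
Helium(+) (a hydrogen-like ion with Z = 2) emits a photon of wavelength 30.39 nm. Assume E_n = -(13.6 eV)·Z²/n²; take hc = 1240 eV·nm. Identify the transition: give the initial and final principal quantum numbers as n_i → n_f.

The photon energy is ΔE = hc/λ = 1240 / 30.39 = 40.80 eV.
With Z = 2, ΔE = 54.40 × (1/n_f² − 1/n_i²), so 1/n_f² − 1/n_i² = 0.7501.
Trying n_f = 1 gives 1/n_i² = 0.2499, i.e. n_i ≈ 2; this pair matches.

n_i = 2, n_f = 1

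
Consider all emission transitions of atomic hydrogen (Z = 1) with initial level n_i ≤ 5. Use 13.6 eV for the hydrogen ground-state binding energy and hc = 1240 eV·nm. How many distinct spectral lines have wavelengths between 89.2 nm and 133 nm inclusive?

Enumerate all n_i → n_f pairs with 1 ≤ n_f < n_i ≤ 5 and compute λ = 1240 / [13.6·1·(1/n_f² − 1/n_i²)].
Lines falling in [89.2, 133] nm: 5→1 (94.98 nm), 4→1 (97.25 nm), 3→1 (102.6 nm), 2→1 (121.6 nm).

4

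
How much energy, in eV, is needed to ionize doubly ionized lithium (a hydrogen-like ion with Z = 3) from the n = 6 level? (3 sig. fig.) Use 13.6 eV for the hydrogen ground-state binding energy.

3.40 eV

E_n = −13.6 Z²/n² = −122.4/n² eV for Z = 3.
E_6 = −122.4/36 = −3.40 eV, so ionization (to E = 0) requires 3.40 eV.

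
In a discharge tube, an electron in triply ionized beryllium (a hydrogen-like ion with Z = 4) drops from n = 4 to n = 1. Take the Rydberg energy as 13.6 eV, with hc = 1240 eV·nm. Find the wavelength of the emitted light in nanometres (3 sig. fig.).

6.08 nm

For Z = 4 the level energies scale as Z², so the effective Rydberg energy is 13.6 × 16 = 217.6 eV.
ΔE = 217.6 × (1/1² − 1/4²) = 217.6 × 0.9375 = 204.0 eV.
λ = hc/ΔE = 1240 / 204.0 = 6.08 nm.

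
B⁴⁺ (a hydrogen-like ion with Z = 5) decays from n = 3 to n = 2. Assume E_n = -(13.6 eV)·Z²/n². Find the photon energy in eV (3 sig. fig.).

47.2 eV

The Bohr energies scale as Z², so for Z = 5: E_n = −340.0/n² eV.
E_3 = −340.0/9 = −37.78 eV and E_2 = −340.0/4 = −85.00 eV.
The photon energy is |E_3 − E_2| = 47.2 eV.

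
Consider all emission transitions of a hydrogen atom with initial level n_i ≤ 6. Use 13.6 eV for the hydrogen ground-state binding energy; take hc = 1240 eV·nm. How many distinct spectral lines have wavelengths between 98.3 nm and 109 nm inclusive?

1

Enumerate all n_i → n_f pairs with 1 ≤ n_f < n_i ≤ 6 and compute λ = 1240 / [13.6·1·(1/n_f² − 1/n_i²)].
Lines falling in [98.3, 109] nm: 3→1 (102.6 nm).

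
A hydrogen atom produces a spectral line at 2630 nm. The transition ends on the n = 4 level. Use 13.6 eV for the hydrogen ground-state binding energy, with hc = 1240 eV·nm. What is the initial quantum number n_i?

n_i = 6

The photon energy is ΔE = hc/λ = 1240 / 2630 = 0.4715 eV.
With Z = 1, ΔE = 13.60 × (1/n_f² − 1/n_i²), so 1/n_f² − 1/n_i² = 0.03467.
With n_f = 4: 1/n_i² = 1/16 − 0.03467 = 0.02783, so n_i ≈ 5.99.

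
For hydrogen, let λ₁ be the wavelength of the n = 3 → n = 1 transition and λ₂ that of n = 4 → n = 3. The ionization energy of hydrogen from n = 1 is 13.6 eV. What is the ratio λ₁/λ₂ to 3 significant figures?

λ ∝ 1/ΔE ∝ 1/(1/n_f² − 1/n_i²), and the Z² and hc factors cancel in the ratio.
λ₁/λ₂ = (1/3² − 1/4²)/(1/1² − 1/3²) = 0.04861/0.8889 = 0.0547.

0.0547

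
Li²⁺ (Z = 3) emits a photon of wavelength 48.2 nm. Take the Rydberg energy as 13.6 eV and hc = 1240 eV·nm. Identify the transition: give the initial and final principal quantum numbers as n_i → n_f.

n_i = 5, n_f = 2

The photon energy is ΔE = hc/λ = 1240 / 48.2 = 25.73 eV.
With Z = 3, ΔE = 122.4 × (1/n_f² − 1/n_i²), so 1/n_f² − 1/n_i² = 0.2102.
Trying n_f = 2 gives 1/n_i² = 0.03982, i.e. n_i ≈ 5; this pair matches.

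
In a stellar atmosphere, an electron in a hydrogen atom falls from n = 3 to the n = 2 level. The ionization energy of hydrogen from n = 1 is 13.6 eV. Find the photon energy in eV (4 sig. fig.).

1.889 eV

E_3 = −13.60/9 = −1.511 eV and E_2 = −13.60/4 = −3.400 eV.
The photon energy is |E_3 − E_2| = 1.889 eV.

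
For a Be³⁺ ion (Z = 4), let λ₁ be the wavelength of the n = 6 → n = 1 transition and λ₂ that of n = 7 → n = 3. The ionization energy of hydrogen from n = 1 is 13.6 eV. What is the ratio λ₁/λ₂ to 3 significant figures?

λ ∝ 1/ΔE ∝ 1/(1/n_f² − 1/n_i²), and the Z² and hc factors cancel in the ratio.
λ₁/λ₂ = (1/3² − 1/7²)/(1/1² − 1/6²) = 0.09070/0.9722 = 0.0933.

0.0933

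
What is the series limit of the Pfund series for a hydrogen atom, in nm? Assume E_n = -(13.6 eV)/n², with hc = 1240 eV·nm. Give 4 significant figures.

2279 nm

The Pfund series has lower level n_f = 5; the series limit corresponds to n_i → ∞.
ΔE_max = 13.6 × 1 / 5² = 0.5440 eV.
λ_min = 1240 / 0.5440 = 2279 nm.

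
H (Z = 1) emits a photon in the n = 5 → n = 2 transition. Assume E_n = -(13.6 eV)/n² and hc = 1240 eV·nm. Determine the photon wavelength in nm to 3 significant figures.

ΔE = 13.60 × (1/2² − 1/5²) = 13.60 × 0.2100 = 2.856 eV.
λ = hc/ΔE = 1240 / 2.856 = 434 nm.
This line belongs to the Balmer series.

434 nm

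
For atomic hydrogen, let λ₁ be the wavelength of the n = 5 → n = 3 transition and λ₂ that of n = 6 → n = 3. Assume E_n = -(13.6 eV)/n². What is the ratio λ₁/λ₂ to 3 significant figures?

1.17

λ ∝ 1/ΔE ∝ 1/(1/n_f² − 1/n_i²), and the Z² and hc factors cancel in the ratio.
λ₁/λ₂ = (1/3² − 1/6²)/(1/3² − 1/5²) = 0.08333/0.07111 = 1.17.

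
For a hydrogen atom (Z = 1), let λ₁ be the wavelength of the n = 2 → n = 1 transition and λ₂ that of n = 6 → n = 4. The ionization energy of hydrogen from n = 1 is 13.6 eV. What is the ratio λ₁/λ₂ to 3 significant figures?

λ ∝ 1/ΔE ∝ 1/(1/n_f² − 1/n_i²), and the Z² and hc factors cancel in the ratio.
λ₁/λ₂ = (1/4² − 1/6²)/(1/1² − 1/2²) = 0.03472/0.7500 = 0.0463.

0.0463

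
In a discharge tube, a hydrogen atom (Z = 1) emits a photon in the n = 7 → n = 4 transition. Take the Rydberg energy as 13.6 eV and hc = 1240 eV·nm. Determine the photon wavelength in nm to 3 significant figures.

2170 nm

ΔE = 13.60 × (1/4² − 1/7²) = 13.60 × 0.04209 = 0.5724 eV.
λ = hc/ΔE = 1240 / 0.5724 = 2170 nm.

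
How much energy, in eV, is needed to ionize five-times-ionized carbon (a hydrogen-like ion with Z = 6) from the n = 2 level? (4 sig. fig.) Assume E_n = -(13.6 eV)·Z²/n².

122.4 eV

E_n = −13.6 Z²/n² = −489.6/n² eV for Z = 6.
E_2 = −489.6/4 = −122.4 eV, so ionization (to E = 0) requires 122.4 eV.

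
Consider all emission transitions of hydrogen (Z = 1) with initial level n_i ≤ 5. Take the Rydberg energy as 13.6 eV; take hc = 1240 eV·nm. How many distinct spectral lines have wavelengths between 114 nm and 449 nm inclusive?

Enumerate all n_i → n_f pairs with 1 ≤ n_f < n_i ≤ 5 and compute λ = 1240 / [13.6·1·(1/n_f² − 1/n_i²)].
Lines falling in [114, 449] nm: 2→1 (121.6 nm), 5→2 (434.2 nm).

2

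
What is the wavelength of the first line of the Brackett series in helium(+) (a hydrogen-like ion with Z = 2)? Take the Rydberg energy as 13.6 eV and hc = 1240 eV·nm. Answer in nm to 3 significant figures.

1010 nm

The Brackett series terminates on n_f = 4; the first line has n_i = 4+1 = 5.
ΔE = 54.40 × (1/4² − 1/5²) = 1.224 eV.
λ = 1240 / 1.224 = 1010 nm.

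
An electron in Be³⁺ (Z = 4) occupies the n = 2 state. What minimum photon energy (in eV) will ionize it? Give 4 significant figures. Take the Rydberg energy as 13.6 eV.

54.40 eV

E_n = −13.6 Z²/n² = −217.6/n² eV for Z = 4.
E_2 = −217.6/4 = −54.40 eV, so ionization (to E = 0) requires 54.40 eV.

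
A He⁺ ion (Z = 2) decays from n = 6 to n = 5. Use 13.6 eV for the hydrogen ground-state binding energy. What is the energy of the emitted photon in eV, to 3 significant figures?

The Bohr energies scale as Z², so for Z = 2: E_n = −54.40/n² eV.
E_6 = −54.40/36 = −1.511 eV and E_5 = −54.40/25 = −2.176 eV.
The photon energy is |E_6 − E_5| = 0.665 eV.

0.665 eV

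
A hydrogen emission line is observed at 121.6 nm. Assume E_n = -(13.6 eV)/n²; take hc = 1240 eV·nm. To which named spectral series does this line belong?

Lyman

ΔE = 1240/121.6 = 10.20 eV.
This matches 13.6 × (1/1² − 1/2²), so n_f = 1: the Lyman series.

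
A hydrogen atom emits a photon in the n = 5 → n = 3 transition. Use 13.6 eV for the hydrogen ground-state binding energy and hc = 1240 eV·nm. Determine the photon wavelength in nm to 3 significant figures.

ΔE = 13.60 × (1/3² − 1/5²) = 13.60 × 0.07111 = 0.9671 eV.
λ = hc/ΔE = 1240 / 0.9671 = 1280 nm.
This line belongs to the Paschen series.

1280 nm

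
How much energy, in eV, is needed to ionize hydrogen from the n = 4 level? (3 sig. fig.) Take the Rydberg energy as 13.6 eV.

0.850 eV

E_4 = −13.60/16 = −0.850 eV, so ionization (to E = 0) requires 0.850 eV.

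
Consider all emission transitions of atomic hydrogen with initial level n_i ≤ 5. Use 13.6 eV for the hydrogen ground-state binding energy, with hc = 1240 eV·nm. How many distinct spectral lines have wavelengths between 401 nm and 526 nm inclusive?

Enumerate all n_i → n_f pairs with 1 ≤ n_f < n_i ≤ 5 and compute λ = 1240 / [13.6·1·(1/n_f² − 1/n_i²)].
Lines falling in [401, 526] nm: 5→2 (434.2 nm), 4→2 (486.3 nm).

2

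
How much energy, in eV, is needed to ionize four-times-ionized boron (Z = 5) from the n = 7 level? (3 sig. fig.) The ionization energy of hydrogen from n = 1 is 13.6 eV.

E_n = −13.6 Z²/n² = −340.0/n² eV for Z = 5.
E_7 = −340.0/49 = −6.94 eV, so ionization (to E = 0) requires 6.94 eV.

6.94 eV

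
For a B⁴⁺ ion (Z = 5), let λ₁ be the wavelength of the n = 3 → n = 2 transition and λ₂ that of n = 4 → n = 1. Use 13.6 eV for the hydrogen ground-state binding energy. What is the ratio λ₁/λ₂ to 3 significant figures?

λ ∝ 1/ΔE ∝ 1/(1/n_f² − 1/n_i²), and the Z² and hc factors cancel in the ratio.
λ₁/λ₂ = (1/1² − 1/4²)/(1/2² − 1/3²) = 0.9375/0.1389 = 6.75.

6.75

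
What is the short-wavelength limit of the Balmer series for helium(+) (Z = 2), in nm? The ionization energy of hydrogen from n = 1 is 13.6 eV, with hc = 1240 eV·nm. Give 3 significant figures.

91.2 nm

The Balmer series has lower level n_f = 2; the series limit corresponds to n_i → ∞.
ΔE_max = 13.6 × 4 / 2² = 13.60 eV.
λ_min = 1240 / 13.60 = 91.2 nm.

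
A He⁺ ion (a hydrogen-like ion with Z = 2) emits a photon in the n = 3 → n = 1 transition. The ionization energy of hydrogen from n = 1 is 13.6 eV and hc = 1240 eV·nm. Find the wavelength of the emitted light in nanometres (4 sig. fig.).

25.64 nm

For Z = 2 the level energies scale as Z², so the effective Rydberg energy is 13.6 × 4 = 54.40 eV.
ΔE = 54.40 × (1/1² − 1/3²) = 54.40 × 0.8889 = 48.36 eV.
λ = hc/ΔE = 1240 / 48.36 = 25.64 nm.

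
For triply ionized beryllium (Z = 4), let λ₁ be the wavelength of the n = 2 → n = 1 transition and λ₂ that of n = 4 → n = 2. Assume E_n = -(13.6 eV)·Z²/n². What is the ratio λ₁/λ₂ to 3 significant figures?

λ ∝ 1/ΔE ∝ 1/(1/n_f² − 1/n_i²), and the Z² and hc factors cancel in the ratio.
λ₁/λ₂ = (1/2² − 1/4²)/(1/1² − 1/2²) = 0.1875/0.7500 = 0.250.

0.250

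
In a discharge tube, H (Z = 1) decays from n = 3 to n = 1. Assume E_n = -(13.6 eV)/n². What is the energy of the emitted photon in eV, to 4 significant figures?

E_3 = −13.60/9 = −1.511 eV and E_1 = −13.60/1 = −13.60 eV.
The photon energy is |E_3 − E_1| = 12.09 eV.

12.09 eV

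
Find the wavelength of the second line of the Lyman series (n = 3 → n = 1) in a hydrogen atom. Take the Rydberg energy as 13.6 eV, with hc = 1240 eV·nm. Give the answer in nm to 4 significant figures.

The Lyman series terminates on n_f = 1; the second line has n_i = 1+2 = 3.
ΔE = 13.60 × (1/1² − 1/3²) = 12.09 eV.
λ = 1240 / 12.09 = 102.6 nm.

102.6 nm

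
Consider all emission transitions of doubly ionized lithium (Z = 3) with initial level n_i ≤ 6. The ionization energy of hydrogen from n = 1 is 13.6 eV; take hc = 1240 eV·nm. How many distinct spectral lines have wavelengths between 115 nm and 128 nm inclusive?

1

Enumerate all n_i → n_f pairs with 1 ≤ n_f < n_i ≤ 6 and compute λ = 1240 / [13.6·9·(1/n_f² − 1/n_i²)].
Lines falling in [115, 128] nm: 6→3 (121.6 nm).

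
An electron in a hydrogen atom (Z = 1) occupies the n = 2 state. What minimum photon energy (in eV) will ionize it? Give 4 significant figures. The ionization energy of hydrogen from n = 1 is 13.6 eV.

3.400 eV

E_2 = −13.60/4 = −3.400 eV, so ionization (to E = 0) requires 3.400 eV.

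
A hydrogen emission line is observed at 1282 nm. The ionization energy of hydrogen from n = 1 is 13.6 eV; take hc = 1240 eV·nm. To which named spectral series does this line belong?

ΔE = 1240/1282 = 0.9672 eV.
This matches 13.6 × (1/3² − 1/5²), so n_f = 3: the Paschen series.

Paschen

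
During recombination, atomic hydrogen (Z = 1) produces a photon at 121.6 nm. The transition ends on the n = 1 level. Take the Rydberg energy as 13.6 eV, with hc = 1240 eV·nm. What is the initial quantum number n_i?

n_i = 2

The photon energy is ΔE = hc/λ = 1240 / 121.6 = 10.20 eV.
With Z = 1, ΔE = 13.60 × (1/n_f² − 1/n_i²), so 1/n_f² − 1/n_i² = 0.7498.
With n_f = 1: 1/n_i² = 1/1 − 0.7498 = 0.2502, so n_i ≈ 2.00.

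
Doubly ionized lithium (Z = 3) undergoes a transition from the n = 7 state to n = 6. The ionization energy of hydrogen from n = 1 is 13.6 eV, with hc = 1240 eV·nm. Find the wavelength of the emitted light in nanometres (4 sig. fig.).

1375 nm

For Z = 3 the level energies scale as Z², so the effective Rydberg energy is 13.6 × 9 = 122.4 eV.
ΔE = 122.4 × (1/6² − 1/7²) = 122.4 × 0.007370 = 0.9020 eV.
λ = hc/ΔE = 1240 / 0.9020 = 1375 nm.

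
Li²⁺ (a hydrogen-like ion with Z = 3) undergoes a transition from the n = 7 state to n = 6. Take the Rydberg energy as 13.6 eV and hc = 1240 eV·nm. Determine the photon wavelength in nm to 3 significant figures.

For Z = 3 the level energies scale as Z², so the effective Rydberg energy is 13.6 × 9 = 122.4 eV.
ΔE = 122.4 × (1/6² − 1/7²) = 122.4 × 0.007370 = 0.9020 eV.
λ = hc/ΔE = 1240 / 0.9020 = 1370 nm.

1370 nm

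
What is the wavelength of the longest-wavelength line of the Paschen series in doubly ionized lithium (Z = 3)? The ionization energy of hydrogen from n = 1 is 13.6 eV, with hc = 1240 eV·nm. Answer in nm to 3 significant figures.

208 nm

The Paschen series terminates on n_f = 3; the first line has n_i = 3+1 = 4.
ΔE = 122.4 × (1/3² − 1/4²) = 5.950 eV.
λ = 1240 / 5.950 = 208 nm.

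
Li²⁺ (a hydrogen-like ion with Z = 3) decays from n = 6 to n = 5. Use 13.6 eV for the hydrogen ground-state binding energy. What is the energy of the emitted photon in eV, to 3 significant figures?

1.50 eV

The Bohr energies scale as Z², so for Z = 3: E_n = −122.4/n² eV.
E_6 = −122.4/36 = −3.400 eV and E_5 = −122.4/25 = −4.896 eV.
The photon energy is |E_6 − E_5| = 1.50 eV.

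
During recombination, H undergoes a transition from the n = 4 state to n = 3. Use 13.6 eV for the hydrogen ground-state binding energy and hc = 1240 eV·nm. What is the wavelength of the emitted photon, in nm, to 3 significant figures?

1880 nm

ΔE = 13.60 × (1/3² − 1/4²) = 13.60 × 0.04861 = 0.6611 eV.
λ = hc/ΔE = 1240 / 0.6611 = 1880 nm.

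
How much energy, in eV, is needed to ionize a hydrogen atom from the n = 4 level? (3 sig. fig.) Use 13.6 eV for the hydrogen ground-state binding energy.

E_4 = −13.60/16 = −0.850 eV, so ionization (to E = 0) requires 0.850 eV.

0.850 eV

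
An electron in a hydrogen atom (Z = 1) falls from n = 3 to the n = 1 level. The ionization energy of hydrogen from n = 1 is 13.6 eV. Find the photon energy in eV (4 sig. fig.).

12.09 eV

E_3 = −13.60/9 = −1.511 eV and E_1 = −13.60/1 = −13.60 eV.
The photon energy is |E_3 − E_1| = 12.09 eV.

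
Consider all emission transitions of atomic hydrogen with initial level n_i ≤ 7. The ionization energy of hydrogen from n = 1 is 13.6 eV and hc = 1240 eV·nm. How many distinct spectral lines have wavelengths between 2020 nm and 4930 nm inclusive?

Enumerate all n_i → n_f pairs with 1 ≤ n_f < n_i ≤ 7 and compute λ = 1240 / [13.6·1·(1/n_f² − 1/n_i²)].
Lines falling in [2020, 4930] nm: 7→4 (2166 nm), 6→4 (2626 nm), 5→4 (4052 nm), 7→5 (4654 nm).

4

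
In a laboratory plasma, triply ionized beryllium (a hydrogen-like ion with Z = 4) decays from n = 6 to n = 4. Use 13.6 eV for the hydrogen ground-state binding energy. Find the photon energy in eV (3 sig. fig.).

The Bohr energies scale as Z², so for Z = 4: E_n = −217.6/n² eV.
E_6 = −217.6/36 = −6.044 eV and E_4 = −217.6/16 = −13.60 eV.
The photon energy is |E_6 − E_4| = 7.56 eV.

7.56 eV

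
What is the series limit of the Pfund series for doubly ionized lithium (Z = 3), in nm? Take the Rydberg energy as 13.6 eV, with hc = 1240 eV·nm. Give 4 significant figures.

The Pfund series has lower level n_f = 5; the series limit corresponds to n_i → ∞.
ΔE_max = 13.6 × 9 / 5² = 4.896 eV.
λ_min = 1240 / 4.896 = 253.3 nm.

253.3 nm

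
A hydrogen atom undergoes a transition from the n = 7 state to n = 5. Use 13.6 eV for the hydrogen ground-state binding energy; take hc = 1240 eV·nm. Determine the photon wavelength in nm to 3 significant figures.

4650 nm

ΔE = 13.60 × (1/5² − 1/7²) = 13.60 × 0.01959 = 0.2664 eV.
λ = hc/ΔE = 1240 / 0.2664 = 4650 nm.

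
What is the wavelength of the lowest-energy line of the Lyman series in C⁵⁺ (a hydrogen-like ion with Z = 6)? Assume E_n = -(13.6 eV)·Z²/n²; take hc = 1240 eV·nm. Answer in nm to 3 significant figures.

3.38 nm

The Lyman series terminates on n_f = 1; the first line has n_i = 1+1 = 2.
ΔE = 489.6 × (1/1² − 1/2²) = 367.2 eV.
λ = 1240 / 367.2 = 3.38 nm.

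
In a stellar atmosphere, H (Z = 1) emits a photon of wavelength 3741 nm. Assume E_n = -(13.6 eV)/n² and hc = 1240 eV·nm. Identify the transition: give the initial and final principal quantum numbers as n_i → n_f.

n_i = 8, n_f = 5

The photon energy is ΔE = hc/λ = 1240 / 3741 = 0.3315 eV.
With Z = 1, ΔE = 13.60 × (1/n_f² − 1/n_i²), so 1/n_f² − 1/n_i² = 0.02437.
Trying n_f = 5 gives 1/n_i² = 0.01563, i.e. n_i ≈ 8; this pair matches.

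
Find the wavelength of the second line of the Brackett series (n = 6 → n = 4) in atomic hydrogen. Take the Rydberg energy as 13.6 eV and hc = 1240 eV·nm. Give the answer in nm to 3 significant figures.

The Brackett series terminates on n_f = 4; the second line has n_i = 4+2 = 6.
ΔE = 13.60 × (1/4² − 1/6²) = 0.4722 eV.
λ = 1240 / 0.4722 = 2630 nm.

2630 nm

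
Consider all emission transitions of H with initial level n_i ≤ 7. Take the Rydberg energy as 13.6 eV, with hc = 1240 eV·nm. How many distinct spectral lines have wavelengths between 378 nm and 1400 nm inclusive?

Enumerate all n_i → n_f pairs with 1 ≤ n_f < n_i ≤ 7 and compute λ = 1240 / [13.6·1·(1/n_f² − 1/n_i²)].
Lines falling in [378, 1400] nm: 7→2 (397.1 nm), 6→2 (410.3 nm), 5→2 (434.2 nm), 4→2 (486.3 nm), 3→2 (656.5 nm), 7→3 (1005 nm), 6→3 (1094 nm), 5→3 (1282 nm).

8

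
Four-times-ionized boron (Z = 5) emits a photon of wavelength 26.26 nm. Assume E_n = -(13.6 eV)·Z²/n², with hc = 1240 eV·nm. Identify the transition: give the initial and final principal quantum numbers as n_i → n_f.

n_i = 3, n_f = 2

The photon energy is ΔE = hc/λ = 1240 / 26.26 = 47.22 eV.
With Z = 5, ΔE = 340.0 × (1/n_f² − 1/n_i²), so 1/n_f² − 1/n_i² = 0.1389.
Trying n_f = 2 gives 1/n_i² = 0.1111, i.e. n_i ≈ 3; this pair matches.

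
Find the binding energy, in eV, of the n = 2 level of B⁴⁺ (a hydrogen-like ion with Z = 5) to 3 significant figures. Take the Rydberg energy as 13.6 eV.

85.0 eV

E_n = −13.6 Z²/n² = −340.0/n² eV for Z = 5.
E_2 = −340.0/4 = −85.0 eV, so ionization (to E = 0) requires 85.0 eV.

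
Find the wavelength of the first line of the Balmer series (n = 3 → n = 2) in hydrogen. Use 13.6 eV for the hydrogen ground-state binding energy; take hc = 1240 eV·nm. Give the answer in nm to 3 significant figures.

The Balmer series terminates on n_f = 2; the first line has n_i = 2+1 = 3.
ΔE = 13.60 × (1/2² − 1/3²) = 1.889 eV.
λ = 1240 / 1.889 = 656 nm.

656 nm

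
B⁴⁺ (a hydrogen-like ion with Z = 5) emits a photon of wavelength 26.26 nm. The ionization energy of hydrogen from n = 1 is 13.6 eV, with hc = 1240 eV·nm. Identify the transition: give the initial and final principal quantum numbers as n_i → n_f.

The photon energy is ΔE = hc/λ = 1240 / 26.26 = 47.22 eV.
With Z = 5, ΔE = 340.0 × (1/n_f² − 1/n_i²), so 1/n_f² − 1/n_i² = 0.1389.
Trying n_f = 2 gives 1/n_i² = 0.1111, i.e. n_i ≈ 3; this pair matches.

n_i = 3, n_f = 2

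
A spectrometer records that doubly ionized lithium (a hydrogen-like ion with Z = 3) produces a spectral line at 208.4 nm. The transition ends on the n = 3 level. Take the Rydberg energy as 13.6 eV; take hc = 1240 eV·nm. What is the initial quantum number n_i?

n_i = 4

The photon energy is ΔE = hc/λ = 1240 / 208.4 = 5.950 eV.
With Z = 3, ΔE = 122.4 × (1/n_f² − 1/n_i²), so 1/n_f² − 1/n_i² = 0.04861.
With n_f = 3: 1/n_i² = 1/9 − 0.04861 = 0.06250, so n_i ≈ 4.00.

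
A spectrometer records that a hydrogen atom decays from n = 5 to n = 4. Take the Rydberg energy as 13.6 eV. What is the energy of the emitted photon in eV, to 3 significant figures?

0.306 eV

E_5 = −13.60/25 = −0.5440 eV and E_4 = −13.60/16 = −0.8500 eV.
The photon energy is |E_5 − E_4| = 0.306 eV.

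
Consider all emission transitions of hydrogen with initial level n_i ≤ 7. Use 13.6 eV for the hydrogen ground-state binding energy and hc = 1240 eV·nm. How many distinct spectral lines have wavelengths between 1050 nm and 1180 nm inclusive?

Enumerate all n_i → n_f pairs with 1 ≤ n_f < n_i ≤ 7 and compute λ = 1240 / [13.6·1·(1/n_f² − 1/n_i²)].
Lines falling in [1050, 1180] nm: 6→3 (1094 nm).

1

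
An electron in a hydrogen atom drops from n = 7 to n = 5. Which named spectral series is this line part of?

Pfund

The series is set by the lower level: n_f = 5 is the Pfund series.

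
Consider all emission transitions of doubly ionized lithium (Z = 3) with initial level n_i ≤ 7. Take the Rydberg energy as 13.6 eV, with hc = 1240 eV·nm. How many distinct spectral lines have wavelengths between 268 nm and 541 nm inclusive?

3

Enumerate all n_i → n_f pairs with 1 ≤ n_f < n_i ≤ 7 and compute λ = 1240 / [13.6·9·(1/n_f² − 1/n_i²)].
Lines falling in [268, 541] nm: 6→4 (291.8 nm), 5→4 (450.3 nm), 7→5 (517.1 nm).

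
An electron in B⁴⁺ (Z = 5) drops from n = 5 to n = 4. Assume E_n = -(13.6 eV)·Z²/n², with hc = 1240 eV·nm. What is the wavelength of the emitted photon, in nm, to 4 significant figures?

For Z = 5 the level energies scale as Z², so the effective Rydberg energy is 13.6 × 25 = 340.0 eV.
ΔE = 340.0 × (1/4² − 1/5²) = 340.0 × 0.02250 = 7.650 eV.
λ = hc/ΔE = 1240 / 7.650 = 162.1 nm.

162.1 nm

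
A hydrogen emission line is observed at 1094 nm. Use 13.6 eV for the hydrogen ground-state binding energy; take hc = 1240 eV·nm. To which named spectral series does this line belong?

Paschen

ΔE = 1240/1094 = 1.133 eV.
This matches 13.6 × (1/3² − 1/6²), so n_f = 3: the Paschen series.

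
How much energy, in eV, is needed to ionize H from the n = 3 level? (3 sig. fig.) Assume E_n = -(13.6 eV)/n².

E_3 = −13.60/9 = −1.51 eV, so ionization (to E = 0) requires 1.51 eV.

1.51 eV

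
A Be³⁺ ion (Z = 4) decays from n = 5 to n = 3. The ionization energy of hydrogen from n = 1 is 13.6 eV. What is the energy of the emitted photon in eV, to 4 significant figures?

The Bohr energies scale as Z², so for Z = 4: E_n = −217.6/n² eV.
E_5 = −217.6/25 = −8.704 eV and E_3 = −217.6/9 = −24.18 eV.
The photon energy is |E_5 − E_3| = 15.47 eV.

15.47 eV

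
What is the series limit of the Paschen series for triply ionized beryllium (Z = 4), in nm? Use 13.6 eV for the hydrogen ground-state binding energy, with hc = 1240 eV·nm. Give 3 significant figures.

The Paschen series has lower level n_f = 3; the series limit corresponds to n_i → ∞.
ΔE_max = 13.6 × 16 / 3² = 24.18 eV.
λ_min = 1240 / 24.18 = 51.3 nm.

51.3 nm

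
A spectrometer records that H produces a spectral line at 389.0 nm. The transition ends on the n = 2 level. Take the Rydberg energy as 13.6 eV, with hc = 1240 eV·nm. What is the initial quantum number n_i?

The photon energy is ΔE = hc/λ = 1240 / 389.0 = 3.188 eV.
With Z = 1, ΔE = 13.60 × (1/n_f² − 1/n_i²), so 1/n_f² − 1/n_i² = 0.2344.
With n_f = 2: 1/n_i² = 1/4 − 0.2344 = 0.01561, so n_i ≈ 8.00.

n_i = 8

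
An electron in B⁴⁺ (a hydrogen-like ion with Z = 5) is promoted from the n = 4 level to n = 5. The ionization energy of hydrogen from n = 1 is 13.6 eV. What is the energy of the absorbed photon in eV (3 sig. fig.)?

7.65 eV

The Bohr energies scale as Z², so for Z = 5: E_n = −340.0/n² eV.
E_5 = −340.0/25 = −13.60 eV and E_4 = −340.0/16 = −21.25 eV.
The photon energy is |E_5 − E_4| = 7.65 eV.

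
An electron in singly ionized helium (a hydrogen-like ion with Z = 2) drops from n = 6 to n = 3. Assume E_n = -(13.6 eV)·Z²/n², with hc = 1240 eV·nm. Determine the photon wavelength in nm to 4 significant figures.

273.5 nm

For Z = 2 the level energies scale as Z², so the effective Rydberg energy is 13.6 × 4 = 54.40 eV.
ΔE = 54.40 × (1/3² − 1/6²) = 54.40 × 0.08333 = 4.533 eV.
λ = hc/ΔE = 1240 / 4.533 = 273.5 nm.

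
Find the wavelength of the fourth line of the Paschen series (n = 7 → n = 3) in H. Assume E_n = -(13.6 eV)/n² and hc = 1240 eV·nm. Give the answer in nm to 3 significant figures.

The Paschen series terminates on n_f = 3; the fourth line has n_i = 3+4 = 7.
ΔE = 13.60 × (1/3² − 1/7²) = 1.234 eV.
λ = 1240 / 1.234 = 1010 nm.

1010 nm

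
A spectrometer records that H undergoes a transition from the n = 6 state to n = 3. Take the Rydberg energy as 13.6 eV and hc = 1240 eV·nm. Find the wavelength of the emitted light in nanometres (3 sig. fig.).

ΔE = 13.60 × (1/3² − 1/6²) = 13.60 × 0.08333 = 1.133 eV.
λ = hc/ΔE = 1240 / 1.133 = 1090 nm.
This line belongs to the Paschen series.

1090 nm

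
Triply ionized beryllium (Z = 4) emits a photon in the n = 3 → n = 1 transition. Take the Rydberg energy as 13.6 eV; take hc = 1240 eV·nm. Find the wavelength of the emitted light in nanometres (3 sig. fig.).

For Z = 4 the level energies scale as Z², so the effective Rydberg energy is 13.6 × 16 = 217.6 eV.
ΔE = 217.6 × (1/1² − 1/3²) = 217.6 × 0.8889 = 193.4 eV.
λ = hc/ΔE = 1240 / 193.4 = 6.41 nm.

6.41 nm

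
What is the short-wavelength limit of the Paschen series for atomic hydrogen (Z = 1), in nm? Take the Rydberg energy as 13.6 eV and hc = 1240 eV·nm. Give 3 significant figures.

The Paschen series has lower level n_f = 3; the series limit corresponds to n_i → ∞.
ΔE_max = 13.6 × 1 / 3² = 1.511 eV.
λ_min = 1240 / 1.511 = 821 nm.

821 nm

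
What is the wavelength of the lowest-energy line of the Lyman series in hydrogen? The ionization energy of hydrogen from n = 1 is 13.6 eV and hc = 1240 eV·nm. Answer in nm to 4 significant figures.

121.6 nm

The Lyman series terminates on n_f = 1; the first line has n_i = 1+1 = 2.
ΔE = 13.60 × (1/1² − 1/2²) = 10.20 eV.
λ = 1240 / 10.20 = 121.6 nm.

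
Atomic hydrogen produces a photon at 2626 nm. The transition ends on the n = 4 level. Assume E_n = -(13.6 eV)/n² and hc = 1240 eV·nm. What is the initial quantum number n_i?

The photon energy is ΔE = hc/λ = 1240 / 2626 = 0.4722 eV.
With Z = 1, ΔE = 13.60 × (1/n_f² − 1/n_i²), so 1/n_f² − 1/n_i² = 0.03472.
With n_f = 4: 1/n_i² = 1/16 − 0.03472 = 0.02778, so n_i ≈ 6.00.

n_i = 6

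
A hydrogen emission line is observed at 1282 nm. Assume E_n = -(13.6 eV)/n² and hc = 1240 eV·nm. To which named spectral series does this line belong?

Paschen

ΔE = 1240/1282 = 0.9672 eV.
This matches 13.6 × (1/3² − 1/5²), so n_f = 3: the Paschen series.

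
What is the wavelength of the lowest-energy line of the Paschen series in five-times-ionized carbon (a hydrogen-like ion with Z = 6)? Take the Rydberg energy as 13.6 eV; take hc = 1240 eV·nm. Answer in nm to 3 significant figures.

The Paschen series terminates on n_f = 3; the first line has n_i = 3+1 = 4.
ΔE = 489.6 × (1/3² − 1/4²) = 23.80 eV.
λ = 1240 / 23.80 = 52.1 nm.

52.1 nm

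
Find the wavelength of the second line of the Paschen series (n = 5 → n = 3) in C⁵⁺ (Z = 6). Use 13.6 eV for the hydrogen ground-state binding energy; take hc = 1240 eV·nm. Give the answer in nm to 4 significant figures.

35.62 nm

The Paschen series terminates on n_f = 3; the second line has n_i = 3+2 = 5.
ΔE = 489.6 × (1/3² − 1/5²) = 34.82 eV.
λ = 1240 / 34.82 = 35.62 nm.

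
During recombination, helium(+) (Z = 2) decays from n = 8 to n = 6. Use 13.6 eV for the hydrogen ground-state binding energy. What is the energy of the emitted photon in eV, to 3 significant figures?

0.661 eV

The Bohr energies scale as Z², so for Z = 2: E_n = −54.40/n² eV.
E_8 = −54.40/64 = −0.8500 eV and E_6 = −54.40/36 = −1.511 eV.
The photon energy is |E_8 − E_6| = 0.661 eV.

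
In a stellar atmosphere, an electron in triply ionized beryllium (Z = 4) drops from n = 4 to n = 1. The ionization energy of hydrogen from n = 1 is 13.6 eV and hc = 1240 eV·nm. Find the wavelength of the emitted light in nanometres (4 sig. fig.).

6.078 nm

For Z = 4 the level energies scale as Z², so the effective Rydberg energy is 13.6 × 16 = 217.6 eV.
ΔE = 217.6 × (1/1² − 1/4²) = 217.6 × 0.9375 = 204.0 eV.
λ = hc/ΔE = 1240 / 204.0 = 6.078 nm.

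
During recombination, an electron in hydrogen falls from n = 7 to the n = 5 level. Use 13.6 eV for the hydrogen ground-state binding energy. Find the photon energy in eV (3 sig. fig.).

E_7 = −13.60/49 = −0.2776 eV and E_5 = −13.60/25 = −0.5440 eV.
The photon energy is |E_7 − E_5| = 0.266 eV.

0.266 eV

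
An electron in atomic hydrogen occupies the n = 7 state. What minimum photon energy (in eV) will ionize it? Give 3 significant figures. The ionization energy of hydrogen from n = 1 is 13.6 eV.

0.278 eV

E_7 = −13.60/49 = −0.278 eV, so ionization (to E = 0) requires 0.278 eV.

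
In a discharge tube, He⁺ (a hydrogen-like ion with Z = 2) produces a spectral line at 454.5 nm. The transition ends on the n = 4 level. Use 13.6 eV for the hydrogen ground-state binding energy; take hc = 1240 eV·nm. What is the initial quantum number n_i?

The photon energy is ΔE = hc/λ = 1240 / 454.5 = 2.728 eV.
With Z = 2, ΔE = 54.40 × (1/n_f² − 1/n_i²), so 1/n_f² − 1/n_i² = 0.05015.
With n_f = 4: 1/n_i² = 1/16 − 0.05015 = 0.01235, so n_i ≈ 9.00.

n_i = 9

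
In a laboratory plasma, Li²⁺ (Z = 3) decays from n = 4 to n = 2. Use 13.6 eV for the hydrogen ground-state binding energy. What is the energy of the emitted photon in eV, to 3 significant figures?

The Bohr energies scale as Z², so for Z = 3: E_n = −122.4/n² eV.
E_4 = −122.4/16 = −7.650 eV and E_2 = −122.4/4 = −30.60 eV.
The photon energy is |E_4 − E_2| = 23.0 eV.

23.0 eV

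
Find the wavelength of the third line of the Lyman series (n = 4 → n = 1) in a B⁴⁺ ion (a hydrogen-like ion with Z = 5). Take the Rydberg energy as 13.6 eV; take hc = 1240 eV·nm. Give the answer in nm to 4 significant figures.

3.890 nm

The Lyman series terminates on n_f = 1; the third line has n_i = 1+3 = 4.
ΔE = 340.0 × (1/1² − 1/4²) = 318.8 eV.
λ = 1240 / 318.8 = 3.890 nm.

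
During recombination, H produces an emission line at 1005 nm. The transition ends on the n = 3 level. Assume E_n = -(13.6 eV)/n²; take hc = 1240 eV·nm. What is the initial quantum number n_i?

n_i = 7

The photon energy is ΔE = hc/λ = 1240 / 1005 = 1.234 eV.
With Z = 1, ΔE = 13.60 × (1/n_f² − 1/n_i²), so 1/n_f² − 1/n_i² = 0.09072.
With n_f = 3: 1/n_i² = 1/9 − 0.09072 = 0.02039, so n_i ≈ 7.00.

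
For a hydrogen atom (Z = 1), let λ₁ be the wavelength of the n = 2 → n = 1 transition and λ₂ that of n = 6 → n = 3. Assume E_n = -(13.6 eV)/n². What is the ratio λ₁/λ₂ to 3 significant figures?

0.111

λ ∝ 1/ΔE ∝ 1/(1/n_f² − 1/n_i²), and the Z² and hc factors cancel in the ratio.
λ₁/λ₂ = (1/3² − 1/6²)/(1/1² − 1/2²) = 0.08333/0.7500 = 0.111.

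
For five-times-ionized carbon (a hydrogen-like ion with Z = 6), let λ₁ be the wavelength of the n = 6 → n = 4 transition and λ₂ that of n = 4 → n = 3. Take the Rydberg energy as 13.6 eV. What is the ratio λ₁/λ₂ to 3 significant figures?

1.40

λ ∝ 1/ΔE ∝ 1/(1/n_f² − 1/n_i²), and the Z² and hc factors cancel in the ratio.
λ₁/λ₂ = (1/3² − 1/4²)/(1/4² − 1/6²) = 0.04861/0.03472 = 1.40.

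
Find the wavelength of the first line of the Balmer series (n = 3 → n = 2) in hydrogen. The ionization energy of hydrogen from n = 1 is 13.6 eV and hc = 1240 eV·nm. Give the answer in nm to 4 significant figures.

The Balmer series terminates on n_f = 2; the first line has n_i = 2+1 = 3.
ΔE = 13.60 × (1/2² − 1/3²) = 1.889 eV.
λ = 1240 / 1.889 = 656.5 nm.

656.5 nm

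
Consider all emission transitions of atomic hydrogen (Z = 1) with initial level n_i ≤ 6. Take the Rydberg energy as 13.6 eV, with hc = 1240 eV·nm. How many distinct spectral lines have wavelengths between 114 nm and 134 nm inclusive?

1

Enumerate all n_i → n_f pairs with 1 ≤ n_f < n_i ≤ 6 and compute λ = 1240 / [13.6·1·(1/n_f² − 1/n_i²)].
Lines falling in [114, 134] nm: 2→1 (121.6 nm).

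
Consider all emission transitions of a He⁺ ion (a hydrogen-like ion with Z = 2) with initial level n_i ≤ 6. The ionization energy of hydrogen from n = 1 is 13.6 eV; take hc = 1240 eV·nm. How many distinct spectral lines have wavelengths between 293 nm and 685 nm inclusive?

Enumerate all n_i → n_f pairs with 1 ≤ n_f < n_i ≤ 6 and compute λ = 1240 / [13.6·4·(1/n_f² − 1/n_i²)].
Lines falling in [293, 685] nm: 5→3 (320.5 nm), 4→3 (468.9 nm), 6→4 (656.5 nm).

3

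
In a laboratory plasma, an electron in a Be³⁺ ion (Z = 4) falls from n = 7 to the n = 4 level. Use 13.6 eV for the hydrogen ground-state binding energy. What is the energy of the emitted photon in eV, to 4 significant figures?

9.159 eV

The Bohr energies scale as Z², so for Z = 4: E_n = −217.6/n² eV.
E_7 = −217.6/49 = −4.441 eV and E_4 = −217.6/16 = −13.60 eV.
The photon energy is |E_7 − E_4| = 9.159 eV.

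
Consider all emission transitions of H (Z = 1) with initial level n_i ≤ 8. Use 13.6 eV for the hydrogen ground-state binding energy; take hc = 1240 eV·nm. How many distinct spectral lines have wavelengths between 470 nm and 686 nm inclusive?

Enumerate all n_i → n_f pairs with 1 ≤ n_f < n_i ≤ 8 and compute λ = 1240 / [13.6·1·(1/n_f² − 1/n_i²)].
Lines falling in [470, 686] nm: 4→2 (486.3 nm), 3→2 (656.5 nm).

2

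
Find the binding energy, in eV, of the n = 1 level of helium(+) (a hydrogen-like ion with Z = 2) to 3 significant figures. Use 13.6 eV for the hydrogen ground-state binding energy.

E_n = −13.6 Z²/n² = −54.40/n² eV for Z = 2.
E_1 = −54.40/1 = −54.4 eV, so ionization (to E = 0) requires 54.4 eV.

54.4 eV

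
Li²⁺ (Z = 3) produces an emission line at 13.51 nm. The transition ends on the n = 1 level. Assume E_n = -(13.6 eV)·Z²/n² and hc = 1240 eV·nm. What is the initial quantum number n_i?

n_i = 2

The photon energy is ΔE = hc/λ = 1240 / 13.51 = 91.78 eV.
With Z = 3, ΔE = 122.4 × (1/n_f² − 1/n_i²), so 1/n_f² − 1/n_i² = 0.7499.
With n_f = 1: 1/n_i² = 1/1 − 0.7499 = 0.2501, so n_i ≈ 2.00.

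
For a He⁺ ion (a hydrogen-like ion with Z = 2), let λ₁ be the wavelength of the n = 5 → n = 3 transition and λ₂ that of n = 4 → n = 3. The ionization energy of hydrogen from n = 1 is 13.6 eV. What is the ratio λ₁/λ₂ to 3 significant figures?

λ ∝ 1/ΔE ∝ 1/(1/n_f² − 1/n_i²), and the Z² and hc factors cancel in the ratio.
λ₁/λ₂ = (1/3² − 1/4²)/(1/3² − 1/5²) = 0.04861/0.07111 = 0.684.

0.684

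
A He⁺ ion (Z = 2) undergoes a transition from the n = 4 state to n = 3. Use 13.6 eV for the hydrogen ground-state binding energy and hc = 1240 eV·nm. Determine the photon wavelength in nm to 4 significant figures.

For Z = 2 the level energies scale as Z², so the effective Rydberg energy is 13.6 × 4 = 54.40 eV.
ΔE = 54.40 × (1/3² − 1/4²) = 54.40 × 0.04861 = 2.644 eV.
λ = hc/ΔE = 1240 / 2.644 = 468.9 nm.

468.9 nm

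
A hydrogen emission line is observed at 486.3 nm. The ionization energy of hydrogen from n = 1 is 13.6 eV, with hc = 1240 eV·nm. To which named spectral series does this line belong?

Balmer

ΔE = 1240/486.3 = 2.550 eV.
This matches 13.6 × (1/2² − 1/4²), so n_f = 2: the Balmer series.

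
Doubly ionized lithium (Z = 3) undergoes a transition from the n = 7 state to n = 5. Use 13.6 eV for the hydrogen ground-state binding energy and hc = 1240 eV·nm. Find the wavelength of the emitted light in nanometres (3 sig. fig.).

For Z = 3 the level energies scale as Z², so the effective Rydberg energy is 13.6 × 9 = 122.4 eV.
ΔE = 122.4 × (1/5² − 1/7²) = 122.4 × 0.01959 = 2.398 eV.
λ = hc/ΔE = 1240 / 2.398 = 517 nm.

517 nm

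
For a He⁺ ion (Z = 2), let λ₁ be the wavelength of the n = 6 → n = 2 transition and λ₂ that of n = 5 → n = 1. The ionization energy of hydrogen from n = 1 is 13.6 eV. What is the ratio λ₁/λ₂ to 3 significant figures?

4.32

λ ∝ 1/ΔE ∝ 1/(1/n_f² − 1/n_i²), and the Z² and hc factors cancel in the ratio.
λ₁/λ₂ = (1/1² − 1/5²)/(1/2² − 1/6²) = 0.9600/0.2222 = 4.32.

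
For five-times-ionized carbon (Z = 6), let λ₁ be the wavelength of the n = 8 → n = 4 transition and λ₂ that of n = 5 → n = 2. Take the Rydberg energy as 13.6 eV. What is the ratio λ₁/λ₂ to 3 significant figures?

λ ∝ 1/ΔE ∝ 1/(1/n_f² − 1/n_i²), and the Z² and hc factors cancel in the ratio.
λ₁/λ₂ = (1/2² − 1/5²)/(1/4² − 1/8²) = 0.2100/0.04688 = 4.48.

4.48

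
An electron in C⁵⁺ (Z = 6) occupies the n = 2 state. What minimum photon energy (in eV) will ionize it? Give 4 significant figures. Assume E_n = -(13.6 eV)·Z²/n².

122.4 eV

E_n = −13.6 Z²/n² = −489.6/n² eV for Z = 6.
E_2 = −489.6/4 = −122.4 eV, so ionization (to E = 0) requires 122.4 eV.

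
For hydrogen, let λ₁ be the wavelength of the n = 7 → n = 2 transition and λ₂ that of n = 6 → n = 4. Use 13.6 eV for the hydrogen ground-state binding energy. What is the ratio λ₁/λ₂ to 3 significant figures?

λ ∝ 1/ΔE ∝ 1/(1/n_f² − 1/n_i²), and the Z² and hc factors cancel in the ratio.
λ₁/λ₂ = (1/4² − 1/6²)/(1/2² − 1/7²) = 0.03472/0.2296 = 0.151.

0.151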